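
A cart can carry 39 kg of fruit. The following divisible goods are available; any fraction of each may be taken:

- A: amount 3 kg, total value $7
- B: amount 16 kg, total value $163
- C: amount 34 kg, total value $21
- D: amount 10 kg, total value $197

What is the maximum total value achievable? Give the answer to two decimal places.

373.18

Take in order of value per unit:
- D (197/10 per unit): all 10 → value 197, running total 197.00
- B (163/16 per unit): all 16 → value 163, running total 360.00
- A (7/3 per unit): all 3 → value 7, running total 367.00
- C (21/34 per unit): 10 of 34 → value 10×21/34 = 6.1765, running total 373.18
Total 373.18.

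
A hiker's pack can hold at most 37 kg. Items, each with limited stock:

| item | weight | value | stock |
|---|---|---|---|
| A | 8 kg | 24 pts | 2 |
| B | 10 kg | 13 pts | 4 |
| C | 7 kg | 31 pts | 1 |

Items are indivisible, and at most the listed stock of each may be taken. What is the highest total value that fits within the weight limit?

92 pts

Top feasible selections:
- 2×A + 1×B + 1×C: weight 33, value 92
- 1×A + 2×B + 1×C: weight 35, value 81
- 2×A + 1×C: weight 23, value 79
- 2×A + 2×B: weight 36, value 74
Best: 92 pts.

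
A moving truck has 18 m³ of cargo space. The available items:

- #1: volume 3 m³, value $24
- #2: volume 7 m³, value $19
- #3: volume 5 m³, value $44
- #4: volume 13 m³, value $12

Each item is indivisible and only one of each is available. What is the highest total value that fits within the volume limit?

$87

Check high-value combinations within 18 m³:
- #1+#2+#3: volume 3+7+5=15, value 24+19+44=87
- #1+#3: volume 3+5=8, value 24+44=68
- #2+#3: volume 7+5=12, value 19+44=63
Best: $87.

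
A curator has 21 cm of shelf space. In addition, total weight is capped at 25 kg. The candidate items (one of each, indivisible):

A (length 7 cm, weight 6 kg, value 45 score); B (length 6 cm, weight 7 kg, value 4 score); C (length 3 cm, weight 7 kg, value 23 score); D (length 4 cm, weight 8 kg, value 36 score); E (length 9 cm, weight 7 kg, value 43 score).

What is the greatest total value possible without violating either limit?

124 score

Feasible sets respecting both limits:
- A+D+E: length 20, weight 21, value 124
- A+C+E: length 19, weight 20, value 111
- A+C+D: length 14, weight 21, value 104
- C+D+E: length 16, weight 22, value 102
Best: 124 score.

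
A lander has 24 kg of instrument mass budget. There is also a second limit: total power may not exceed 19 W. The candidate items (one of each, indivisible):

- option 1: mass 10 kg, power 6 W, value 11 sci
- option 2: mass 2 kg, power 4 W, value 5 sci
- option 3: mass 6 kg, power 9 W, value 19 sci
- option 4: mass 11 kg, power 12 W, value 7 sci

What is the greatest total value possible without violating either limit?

35 sci

Feasible sets respecting both limits:
- option 1+option 2+option 3: mass 18, power 19, value 35
- option 1+option 3: mass 16, power 15, value 30
- option 2+option 3: mass 8, power 13, value 24
- option 3: mass 6, power 9, value 19
Best: 35 sci.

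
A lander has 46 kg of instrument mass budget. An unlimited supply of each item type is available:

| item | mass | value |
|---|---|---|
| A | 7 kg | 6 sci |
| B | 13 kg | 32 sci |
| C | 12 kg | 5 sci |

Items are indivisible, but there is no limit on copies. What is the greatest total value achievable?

102 sci

Best value-per-unit is B at 32/13; filling with it alone gives 3×32 = 96.
Optimal mix: 1×A + 3×B → mass 46, value 102.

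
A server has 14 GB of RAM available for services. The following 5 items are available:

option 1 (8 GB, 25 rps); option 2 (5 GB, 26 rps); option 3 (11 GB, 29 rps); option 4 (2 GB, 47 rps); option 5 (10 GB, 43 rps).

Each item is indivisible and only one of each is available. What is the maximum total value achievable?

90 rps

Check high-value combinations within 14 GB:
- option 4+option 5: memory 2+10=12, value 47+43=90
- option 3+option 4: memory 11+2=13, value 29+47=76
- option 2+option 4: memory 5+2=7, value 26+47=73
- option 1+option 4: memory 8+2=10, value 25+47=72
Best: 90 rps.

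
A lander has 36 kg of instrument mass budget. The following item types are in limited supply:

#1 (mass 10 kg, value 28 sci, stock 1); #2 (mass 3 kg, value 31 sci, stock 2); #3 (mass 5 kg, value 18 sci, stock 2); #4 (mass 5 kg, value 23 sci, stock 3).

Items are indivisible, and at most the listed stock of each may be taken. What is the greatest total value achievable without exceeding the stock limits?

177 sci

Top feasible selections:
- 1×#1 + 2×#2 + 1×#3 + 3×#4: mass 36, value 177
- 1×#1 + 2×#2 + 2×#3 + 2×#4: mass 36, value 172
Best: 177 sci.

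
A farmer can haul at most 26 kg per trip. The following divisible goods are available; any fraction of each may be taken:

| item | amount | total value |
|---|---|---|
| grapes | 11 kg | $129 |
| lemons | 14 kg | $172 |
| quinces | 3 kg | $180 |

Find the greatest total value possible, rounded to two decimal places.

457.55

Take in order of value per unit:
- quinces (180/3 per unit): all 3 → value 180, running total 180.00
- lemons (172/14 per unit): all 14 → value 172, running total 352.00
- grapes (129/11 per unit): 9 of 11 → value 9×129/11 = 105.5455, running total 457.55
Total 457.55.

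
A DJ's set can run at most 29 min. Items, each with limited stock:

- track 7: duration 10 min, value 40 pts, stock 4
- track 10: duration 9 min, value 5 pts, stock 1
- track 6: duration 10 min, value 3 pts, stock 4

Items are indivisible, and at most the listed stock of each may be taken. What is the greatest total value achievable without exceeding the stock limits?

Top feasible selections:
- 2×track 7 + 1×track 10: duration 29, value 85
- 2×track 7: duration 20, value 80
- 1×track 7 + 1×track 10 + 1×track 6: duration 29, value 48
- 1×track 7 + 1×track 10: duration 19, value 45
Best: 85 pts.

85 pts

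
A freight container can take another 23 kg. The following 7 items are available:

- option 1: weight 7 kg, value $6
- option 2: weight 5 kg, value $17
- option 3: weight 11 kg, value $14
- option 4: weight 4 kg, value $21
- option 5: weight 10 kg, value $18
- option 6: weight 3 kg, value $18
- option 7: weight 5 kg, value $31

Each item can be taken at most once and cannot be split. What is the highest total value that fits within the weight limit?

$88

Check high-value combinations within 23 kg:
- option 4+option 5+option 6+option 7: weight 4+10+3+5=22, value 21+18+18+31=88
- option 2+option 4+option 6+option 7: weight 5+4+3+5=17, value 17+21+18+31=87
- option 3+option 4+option 6+option 7: weight 11+4+3+5=23, value 14+21+18+31=84
Best: $88.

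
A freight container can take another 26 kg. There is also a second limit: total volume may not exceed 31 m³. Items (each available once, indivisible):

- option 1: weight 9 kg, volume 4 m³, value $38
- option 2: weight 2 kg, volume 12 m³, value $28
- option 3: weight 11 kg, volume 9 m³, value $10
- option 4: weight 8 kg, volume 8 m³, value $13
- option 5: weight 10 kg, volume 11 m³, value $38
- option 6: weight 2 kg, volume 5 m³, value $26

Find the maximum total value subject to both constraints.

Feasible sets respecting both limits:
- option 1+option 2+option 4+option 6: weight 21, volume 29, value 105
- option 1+option 2+option 5: weight 21, volume 27, value 104
- option 1+option 2+option 3+option 6: weight 24, volume 30, value 102
- option 1+option 5+option 6: weight 21, volume 20, value 102
Best: $105.

$105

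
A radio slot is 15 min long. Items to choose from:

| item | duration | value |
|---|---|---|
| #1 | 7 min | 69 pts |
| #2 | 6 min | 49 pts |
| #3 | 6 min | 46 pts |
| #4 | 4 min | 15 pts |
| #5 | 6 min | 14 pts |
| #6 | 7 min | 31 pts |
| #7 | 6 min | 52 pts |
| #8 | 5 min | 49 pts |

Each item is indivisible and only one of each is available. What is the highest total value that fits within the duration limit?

121 pts

Check high-value combinations within 15 min:
- #1+#7: duration 7+6=13, value 69+52=121
- #1+#8: duration 7+5=12, value 69+49=118
- #1+#2: duration 7+6=13, value 69+49=118
- #4+#7+#8: duration 4+6+5=15, value 15+52+49=116
- #1+#3: duration 7+6=13, value 69+46=115
Best: 121 pts.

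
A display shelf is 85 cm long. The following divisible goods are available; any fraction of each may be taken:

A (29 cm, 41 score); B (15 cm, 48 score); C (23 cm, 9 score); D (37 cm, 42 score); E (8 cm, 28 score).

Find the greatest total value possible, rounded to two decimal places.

154.46

Take in order of value per unit:
- E (28/8 per unit): all 8 → value 28, running total 28.00
- B (48/15 per unit): all 15 → value 48, running total 76.00
- A (41/29 per unit): all 29 → value 41, running total 117.00
- D (42/37 per unit): 33 of 37 → value 33×42/37 = 37.4595, running total 154.46
Total 154.46.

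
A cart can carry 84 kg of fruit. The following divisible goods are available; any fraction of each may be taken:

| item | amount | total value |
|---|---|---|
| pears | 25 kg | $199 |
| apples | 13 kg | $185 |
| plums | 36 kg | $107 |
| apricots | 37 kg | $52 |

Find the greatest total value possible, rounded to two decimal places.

505.05

Take in order of value per unit:
- apples (185/13 per unit): all 13 → value 185, running total 185.00
- pears (199/25 per unit): all 25 → value 199, running total 384.00
- plums (107/36 per unit): all 36 → value 107, running total 491.00
- apricots (52/37 per unit): 10 of 37 → value 10×52/37 = 14.0541, running total 505.05
Total 505.05.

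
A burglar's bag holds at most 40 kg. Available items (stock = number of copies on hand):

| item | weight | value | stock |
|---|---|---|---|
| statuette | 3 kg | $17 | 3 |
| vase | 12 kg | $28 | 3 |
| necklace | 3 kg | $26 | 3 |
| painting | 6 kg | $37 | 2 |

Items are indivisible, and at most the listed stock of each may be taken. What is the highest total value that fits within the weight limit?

Best selections within weight 40 and stock limits:
- 2×statuette + 1×vase + 3×necklace + 2×painting: weight 39, value 214
- 3×statuette + 1×vase + 2×necklace + 2×painting: weight 39, value 205
- 3×statuette + 3×necklace + 2×painting: weight 30, value 203
Best: $214.

$214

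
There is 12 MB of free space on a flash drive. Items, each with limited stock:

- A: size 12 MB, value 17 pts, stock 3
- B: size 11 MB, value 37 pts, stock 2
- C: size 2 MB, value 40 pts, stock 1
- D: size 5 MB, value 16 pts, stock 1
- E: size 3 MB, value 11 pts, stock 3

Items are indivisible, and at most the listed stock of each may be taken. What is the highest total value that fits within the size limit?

73 pts

Top feasible selections:
- 1×C + 3×E: size 11, value 73
- 1×C + 1×D + 1×E: size 10, value 67
- 1×C + 2×E: size 8, value 62
- 1×C + 1×D: size 7, value 56
Best: 73 pts.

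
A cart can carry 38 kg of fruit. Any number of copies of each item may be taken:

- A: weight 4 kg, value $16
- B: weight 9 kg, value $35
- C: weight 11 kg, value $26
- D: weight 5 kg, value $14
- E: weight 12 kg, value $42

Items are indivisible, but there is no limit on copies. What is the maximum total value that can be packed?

$150

Best value-per-unit is A at 16/4; filling with it alone gives 9×16 = 144.
Optimal mix: 5×A + 2×B → weight 38, value 150.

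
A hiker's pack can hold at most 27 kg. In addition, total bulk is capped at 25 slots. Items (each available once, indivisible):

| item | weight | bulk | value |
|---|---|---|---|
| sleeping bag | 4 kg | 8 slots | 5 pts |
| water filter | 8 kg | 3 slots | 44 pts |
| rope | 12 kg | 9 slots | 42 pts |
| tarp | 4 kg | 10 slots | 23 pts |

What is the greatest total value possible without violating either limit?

109 pts

Feasible sets respecting both limits:
- water filter+rope+tarp: weight 24, bulk 22, value 109
- sleeping bag+water filter+rope: weight 24, bulk 20, value 91
- water filter+rope: weight 20, bulk 12, value 86
Best: 109 pts.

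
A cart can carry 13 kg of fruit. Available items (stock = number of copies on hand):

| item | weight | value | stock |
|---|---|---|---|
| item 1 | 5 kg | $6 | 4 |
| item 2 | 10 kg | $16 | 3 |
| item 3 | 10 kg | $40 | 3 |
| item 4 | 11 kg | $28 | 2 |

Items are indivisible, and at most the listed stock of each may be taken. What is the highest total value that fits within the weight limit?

Top feasible selections:
- 1×item 3: weight 10, value 40
- 1×item 4: weight 11, value 28
- 1×item 2: weight 10, value 16
Best: $40.

$40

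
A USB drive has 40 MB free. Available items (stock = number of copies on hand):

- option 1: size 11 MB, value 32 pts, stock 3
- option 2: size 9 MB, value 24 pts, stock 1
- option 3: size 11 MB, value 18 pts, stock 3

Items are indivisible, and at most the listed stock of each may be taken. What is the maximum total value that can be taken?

96 pts

Top feasible selections:
- 3×option 1: size 33, value 96
- 2×option 1 + 1×option 2: size 31, value 88
- 2×option 1 + 1×option 3: size 33, value 82
- 1×option 1 + 1×option 2 + 1×option 3: size 31, value 74
Best: 96 pts.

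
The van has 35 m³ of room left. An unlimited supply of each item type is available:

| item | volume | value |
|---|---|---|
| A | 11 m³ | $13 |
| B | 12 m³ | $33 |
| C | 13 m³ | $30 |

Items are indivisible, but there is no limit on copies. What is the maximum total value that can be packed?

Best value-per-unit is B at 33/12; filling with it alone gives 2×33 = 66.
Optimal mix: 1×A + 2×B → volume 35, value 79.

$79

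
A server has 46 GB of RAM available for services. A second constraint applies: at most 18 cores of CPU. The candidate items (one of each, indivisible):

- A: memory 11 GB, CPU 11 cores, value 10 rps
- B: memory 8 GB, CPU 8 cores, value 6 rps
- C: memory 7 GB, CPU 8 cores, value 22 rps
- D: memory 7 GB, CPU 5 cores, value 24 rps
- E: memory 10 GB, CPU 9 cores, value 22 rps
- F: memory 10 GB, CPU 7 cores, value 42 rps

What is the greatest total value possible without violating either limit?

66 rps

Feasible sets respecting both limits:
- D+F: memory 17, CPU 12, value 66
- C+F: memory 17, CPU 15, value 64
- E+F: memory 20, CPU 16, value 64
Best: 66 rps.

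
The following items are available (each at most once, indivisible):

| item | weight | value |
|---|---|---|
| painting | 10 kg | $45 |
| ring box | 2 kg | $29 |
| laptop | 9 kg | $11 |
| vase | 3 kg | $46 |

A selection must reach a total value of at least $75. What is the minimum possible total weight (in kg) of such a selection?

5

Subsets with value ≥ 75, sorted by total weight:
- ring box+vase: weight 5, value 75
- painting+vase: weight 13, value 91
Minimum weight: 5 kg.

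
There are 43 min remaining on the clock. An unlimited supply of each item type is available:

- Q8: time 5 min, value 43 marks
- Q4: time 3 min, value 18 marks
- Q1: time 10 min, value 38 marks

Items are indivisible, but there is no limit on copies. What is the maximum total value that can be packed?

Best value-per-unit is Q8 at 43/5; filling with it alone gives 8×43 = 344.
Optimal mix: 8×Q8 + 1×Q4 → time 43, value 362.

362 marks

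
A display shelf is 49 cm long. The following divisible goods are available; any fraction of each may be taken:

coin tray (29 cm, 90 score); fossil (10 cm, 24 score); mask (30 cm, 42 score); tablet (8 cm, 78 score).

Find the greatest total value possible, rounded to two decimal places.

194.80

Take in order of value per unit:
- tablet (78/8 per unit): all 8 → value 78, running total 78.00
- coin tray (90/29 per unit): all 29 → value 90, running total 168.00
- fossil (24/10 per unit): all 10 → value 24, running total 192.00
- mask (42/30 per unit): 2 of 30 → value 2×42/30 = 2.8000, running total 194.80
Total 194.80.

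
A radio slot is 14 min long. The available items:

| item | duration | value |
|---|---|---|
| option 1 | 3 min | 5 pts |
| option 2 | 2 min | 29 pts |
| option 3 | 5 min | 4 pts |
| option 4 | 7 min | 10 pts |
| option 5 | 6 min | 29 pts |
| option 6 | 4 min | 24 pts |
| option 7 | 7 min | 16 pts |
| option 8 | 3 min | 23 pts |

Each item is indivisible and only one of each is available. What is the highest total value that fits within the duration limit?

Check high-value combinations within 14 min:
- option 1+option 2+option 5+option 8: duration 3+2+6+3=14, value 5+29+29+23=86
- option 2+option 5+option 6: duration 2+6+4=12, value 29+29+24=82
- option 2+option 5+option 8: duration 2+6+3=11, value 29+29+23=81
Best: 86 pts.

86 pts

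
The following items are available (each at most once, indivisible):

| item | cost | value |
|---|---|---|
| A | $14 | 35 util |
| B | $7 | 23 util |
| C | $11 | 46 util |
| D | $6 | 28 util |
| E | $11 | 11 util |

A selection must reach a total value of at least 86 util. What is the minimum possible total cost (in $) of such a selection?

24

Subsets with value ≥ 86, sorted by total cost:
- B+C+D: cost 24, value 97
- A+B+D: cost 27, value 86
- A+C+D: cost 31, value 109
Minimum cost: 24 $.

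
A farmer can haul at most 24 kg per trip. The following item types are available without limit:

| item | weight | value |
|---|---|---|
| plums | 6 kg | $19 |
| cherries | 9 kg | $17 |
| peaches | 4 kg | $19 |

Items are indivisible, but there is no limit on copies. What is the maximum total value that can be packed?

$114

Best value-per-unit is peaches at 19/4, and filling with it alone uses weight 6×4=24. No mix of the others beats 6×19 = 114.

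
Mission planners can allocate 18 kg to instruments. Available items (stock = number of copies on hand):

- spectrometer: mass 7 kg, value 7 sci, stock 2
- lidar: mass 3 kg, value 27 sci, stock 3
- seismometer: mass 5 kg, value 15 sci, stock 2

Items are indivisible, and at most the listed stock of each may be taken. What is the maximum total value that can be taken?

96 sci

Top feasible selections:
- 3×lidar + 1×seismometer: mass 14, value 96
- 1×spectrometer + 3×lidar: mass 16, value 88
Best: 96 sci.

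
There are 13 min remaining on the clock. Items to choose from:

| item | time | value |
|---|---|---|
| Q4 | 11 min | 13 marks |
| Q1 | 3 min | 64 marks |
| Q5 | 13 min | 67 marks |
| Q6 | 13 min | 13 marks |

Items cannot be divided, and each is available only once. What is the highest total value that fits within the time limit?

67 marks

Check high-value combinations within 13 min:
- Q5: time 13, value 67
- Q1: time 3, value 64
- Q4: time 11, value 13
- Q6: time 13, value 13
Best: 67 marks.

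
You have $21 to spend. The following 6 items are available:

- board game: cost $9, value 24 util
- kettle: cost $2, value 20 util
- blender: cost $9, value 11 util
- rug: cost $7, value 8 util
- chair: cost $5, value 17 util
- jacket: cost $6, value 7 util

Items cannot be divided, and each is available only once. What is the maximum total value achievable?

61 util

Check high-value combinations within $21:
- board game+kettle+chair: cost 9+2+5=16, value 24+20+17=61
- board game+kettle+blender: cost 9+2+9=20, value 24+20+11=55
- board game+kettle+rug: cost 9+2+7=18, value 24+20+8=52
Best: 61 util.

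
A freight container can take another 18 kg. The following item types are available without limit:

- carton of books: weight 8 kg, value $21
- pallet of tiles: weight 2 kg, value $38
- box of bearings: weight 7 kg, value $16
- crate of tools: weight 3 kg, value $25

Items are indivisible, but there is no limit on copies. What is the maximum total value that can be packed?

$342

Best value-per-unit is pallet of tiles at 38/2, and filling with it alone uses weight 9×2=18. No mix of the others beats 9×38 = 342.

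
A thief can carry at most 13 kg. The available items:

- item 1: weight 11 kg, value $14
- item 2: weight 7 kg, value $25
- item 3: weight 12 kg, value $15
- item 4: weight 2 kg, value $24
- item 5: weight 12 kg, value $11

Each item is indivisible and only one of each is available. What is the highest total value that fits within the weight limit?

$49

This is a 0/1 knapsack; check combinations near the capacity.
- item 2+item 4: weight 7+2=9, value 25+24=49
- item 1+item 4: weight 11+2=13, value 14+24=38
- item 2: weight 7, value 25
- item 4: weight 2, value 24
Best: $49.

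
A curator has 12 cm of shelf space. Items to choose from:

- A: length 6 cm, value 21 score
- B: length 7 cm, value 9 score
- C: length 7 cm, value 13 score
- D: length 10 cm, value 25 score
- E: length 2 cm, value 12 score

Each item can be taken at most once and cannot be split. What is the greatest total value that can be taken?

Check high-value combinations within 12 cm:
- D+E: length 10+2=12, value 25+12=37
- A+E: length 6+2=8, value 21+12=33
- C+E: length 7+2=9, value 13+12=25
Best: 37 score.

37 score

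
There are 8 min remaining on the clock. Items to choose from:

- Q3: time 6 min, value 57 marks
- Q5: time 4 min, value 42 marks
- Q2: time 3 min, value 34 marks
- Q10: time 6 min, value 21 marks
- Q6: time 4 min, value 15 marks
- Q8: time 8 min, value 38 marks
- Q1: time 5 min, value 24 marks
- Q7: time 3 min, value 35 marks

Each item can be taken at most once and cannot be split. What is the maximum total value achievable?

This is a 0/1 knapsack; check combinations near the capacity.
- Q5+Q7: time 4+3=7, value 42+35=77
- Q5+Q2: time 4+3=7, value 42+34=76
- Q2+Q7: time 3+3=6, value 34+35=69
Best: 77 marks.

77 marks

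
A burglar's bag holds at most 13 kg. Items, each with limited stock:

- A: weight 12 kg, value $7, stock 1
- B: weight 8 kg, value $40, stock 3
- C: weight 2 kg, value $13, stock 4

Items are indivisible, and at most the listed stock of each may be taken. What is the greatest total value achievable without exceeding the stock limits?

$66

Best selections within weight 13 and stock limits:
- 1×B + 2×C: weight 12, value 66
- 1×B + 1×C: weight 10, value 53
- 4×C: weight 8, value 52
Best: $66.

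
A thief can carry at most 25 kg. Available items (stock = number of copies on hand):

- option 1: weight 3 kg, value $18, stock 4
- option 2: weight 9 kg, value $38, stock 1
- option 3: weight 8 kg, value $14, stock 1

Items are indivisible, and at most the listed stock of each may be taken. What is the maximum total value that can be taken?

Top feasible selections:
- 4×option 1 + 1×option 2: weight 21, value 110
- 3×option 1 + 1×option 2: weight 18, value 92
- 2×option 1 + 1×option 2 + 1×option 3: weight 23, value 88
Best: $110.

$110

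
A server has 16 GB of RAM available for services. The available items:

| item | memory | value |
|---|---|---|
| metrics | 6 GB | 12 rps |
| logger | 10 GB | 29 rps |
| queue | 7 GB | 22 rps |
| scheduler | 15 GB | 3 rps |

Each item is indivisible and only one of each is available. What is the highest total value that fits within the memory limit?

41 rps

This is a 0/1 knapsack; check combinations near the capacity.
- metrics+logger: memory 6+10=16, value 12+29=41
- metrics+queue: memory 6+7=13, value 12+22=34
- logger: memory 10, value 29
Best: 41 rps.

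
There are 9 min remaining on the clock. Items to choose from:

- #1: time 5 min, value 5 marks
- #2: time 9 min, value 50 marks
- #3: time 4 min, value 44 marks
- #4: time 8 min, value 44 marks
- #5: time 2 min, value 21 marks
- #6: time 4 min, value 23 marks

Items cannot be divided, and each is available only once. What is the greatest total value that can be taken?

Check high-value combinations within 9 min:
- #3+#6: time 4+4=8, value 44+23=67
- #3+#5: time 4+2=6, value 44+21=65
- #2: time 9, value 50
Best: 67 marks.

67 marks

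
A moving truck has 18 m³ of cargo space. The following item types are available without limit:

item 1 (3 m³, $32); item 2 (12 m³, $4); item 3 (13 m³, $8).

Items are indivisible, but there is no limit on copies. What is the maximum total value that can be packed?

Best value-per-unit is item 1 at 32/3, and filling with it alone uses volume 6×3=18. No mix of the others beats 6×32 = 192.

$192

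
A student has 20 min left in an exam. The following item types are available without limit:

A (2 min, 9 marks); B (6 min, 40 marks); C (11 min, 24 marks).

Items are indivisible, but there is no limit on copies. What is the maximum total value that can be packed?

129 marks

Best value-per-unit is B at 40/6; filling with it alone gives 3×40 = 120.
Optimal mix: 1×A + 3×B → time 20, value 129.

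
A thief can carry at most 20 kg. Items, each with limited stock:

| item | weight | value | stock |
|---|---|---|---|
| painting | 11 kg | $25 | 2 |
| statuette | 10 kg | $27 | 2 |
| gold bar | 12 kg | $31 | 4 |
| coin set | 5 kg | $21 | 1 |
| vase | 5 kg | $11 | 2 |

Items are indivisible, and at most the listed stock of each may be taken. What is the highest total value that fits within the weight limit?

$59

Best selections within weight 20 and stock limits:
- 1×statuette + 1×coin set + 1×vase: weight 20, value 59
- 2×statuette: weight 20, value 54
Best: $59.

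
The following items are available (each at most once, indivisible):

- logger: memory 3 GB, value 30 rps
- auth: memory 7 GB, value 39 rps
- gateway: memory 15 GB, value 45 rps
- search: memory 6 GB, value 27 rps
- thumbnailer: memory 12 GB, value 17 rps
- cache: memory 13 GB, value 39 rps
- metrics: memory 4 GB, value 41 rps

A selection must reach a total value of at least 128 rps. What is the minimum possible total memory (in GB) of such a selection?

20

Subsets with value ≥ 128, sorted by total memory:
- logger+auth+search+metrics: memory 20, value 137
- logger+search+cache+metrics: memory 26, value 137
Minimum memory: 20 GB.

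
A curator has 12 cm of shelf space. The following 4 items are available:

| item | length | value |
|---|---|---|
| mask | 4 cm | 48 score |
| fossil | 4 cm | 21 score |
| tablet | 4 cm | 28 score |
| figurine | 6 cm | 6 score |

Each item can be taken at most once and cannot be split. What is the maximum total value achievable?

97 score

Check high-value combinations within 12 cm:
- mask+fossil+tablet: length 4+4+4=12, value 48+21+28=97
- mask+tablet: length 4+4=8, value 48+28=76
- mask+fossil: length 4+4=8, value 48+21=69
- mask+figurine: length 4+6=10, value 48+6=54
- fossil+tablet: length 4+4=8, value 21+28=49
Best: 97 score.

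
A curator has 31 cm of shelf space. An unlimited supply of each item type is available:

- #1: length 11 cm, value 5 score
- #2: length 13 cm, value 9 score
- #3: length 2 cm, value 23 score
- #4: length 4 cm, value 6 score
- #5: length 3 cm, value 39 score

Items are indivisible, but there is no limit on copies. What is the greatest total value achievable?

397 score

Best value-per-unit is #5 at 39/3; filling with it alone gives 10×39 = 390.
Optimal mix: 2×#3 + 9×#5 → length 31, value 397.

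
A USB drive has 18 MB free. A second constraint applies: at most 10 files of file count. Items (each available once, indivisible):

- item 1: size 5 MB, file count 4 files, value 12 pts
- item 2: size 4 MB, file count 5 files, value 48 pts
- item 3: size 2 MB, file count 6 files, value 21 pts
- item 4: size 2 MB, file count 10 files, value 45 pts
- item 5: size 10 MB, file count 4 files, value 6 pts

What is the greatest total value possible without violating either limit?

60 pts

Feasible sets respecting both limits:
- item 1+item 2: size 9, file count 9, value 60
- item 2+item 5: size 14, file count 9, value 54
- item 2: size 4, file count 5, value 48
Best: 60 pts.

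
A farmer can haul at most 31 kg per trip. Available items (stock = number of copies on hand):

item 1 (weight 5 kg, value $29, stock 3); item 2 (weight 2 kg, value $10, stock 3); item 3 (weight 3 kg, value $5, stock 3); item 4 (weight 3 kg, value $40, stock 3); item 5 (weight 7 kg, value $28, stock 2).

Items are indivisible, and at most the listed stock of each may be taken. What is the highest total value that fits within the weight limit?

Best selections within weight 31 and stock limits:
- 3×item 1 + 3×item 2 + 3×item 4: weight 30, value 237
- 3×item 1 + 3×item 4 + 1×item 5: weight 31, value 235
- 3×item 1 + 2×item 2 + 1×item 3 + 3×item 4: weight 31, value 232
- 3×item 1 + 2×item 2 + 3×item 4: weight 28, value 227
Best: $237.

$237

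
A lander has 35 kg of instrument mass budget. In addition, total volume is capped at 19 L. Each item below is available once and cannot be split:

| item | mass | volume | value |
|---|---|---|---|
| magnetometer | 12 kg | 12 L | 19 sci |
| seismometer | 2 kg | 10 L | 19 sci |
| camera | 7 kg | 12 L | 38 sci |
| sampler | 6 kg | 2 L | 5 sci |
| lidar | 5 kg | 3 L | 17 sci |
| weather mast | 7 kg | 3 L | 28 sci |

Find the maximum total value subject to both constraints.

83 sci

Feasible sets respecting both limits:
- camera+lidar+weather mast: mass 19, volume 18, value 83
- camera+sampler+weather mast: mass 20, volume 17, value 71
- seismometer+sampler+lidar+weather mast: mass 20, volume 18, value 69
- camera+weather mast: mass 14, volume 15, value 66
Best: 83 sci.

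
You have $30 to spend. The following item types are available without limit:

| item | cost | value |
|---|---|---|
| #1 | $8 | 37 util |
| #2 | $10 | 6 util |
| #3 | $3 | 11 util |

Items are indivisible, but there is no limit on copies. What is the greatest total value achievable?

133 util

Best value-per-unit is #1 at 37/8; filling with it alone gives 3×37 = 111.
Optimal mix: 3×#1 + 2×#3 → cost 30, value 133.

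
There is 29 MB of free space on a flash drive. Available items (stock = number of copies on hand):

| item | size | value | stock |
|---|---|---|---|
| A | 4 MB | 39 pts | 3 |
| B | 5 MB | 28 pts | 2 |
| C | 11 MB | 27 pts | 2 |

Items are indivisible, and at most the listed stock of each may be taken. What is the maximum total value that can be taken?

173 pts

Best selections within size 29 and stock limits:
- 3×A + 2×B: size 22, value 173
- 3×A + 1×B + 1×C: size 28, value 172
Best: 173 pts.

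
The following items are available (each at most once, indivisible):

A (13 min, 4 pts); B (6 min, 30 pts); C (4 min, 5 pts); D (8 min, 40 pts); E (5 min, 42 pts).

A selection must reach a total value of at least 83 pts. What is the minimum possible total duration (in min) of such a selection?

17

Subsets with value ≥ 83, sorted by total duration:
- C+D+E: duration 17, value 87
- B+D+E: duration 19, value 112
Minimum duration: 17 min.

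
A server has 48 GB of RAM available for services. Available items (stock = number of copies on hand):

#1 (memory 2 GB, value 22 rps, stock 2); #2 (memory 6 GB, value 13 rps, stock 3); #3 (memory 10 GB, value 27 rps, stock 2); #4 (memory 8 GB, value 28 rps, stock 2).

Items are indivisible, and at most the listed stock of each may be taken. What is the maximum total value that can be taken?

167 rps

Best selections within memory 48 and stock limits:
- 2×#1 + 1×#2 + 2×#3 + 2×#4: memory 46, value 167
- 2×#1 + 3×#2 + 1×#3 + 2×#4: memory 48, value 166
Best: 167 rps.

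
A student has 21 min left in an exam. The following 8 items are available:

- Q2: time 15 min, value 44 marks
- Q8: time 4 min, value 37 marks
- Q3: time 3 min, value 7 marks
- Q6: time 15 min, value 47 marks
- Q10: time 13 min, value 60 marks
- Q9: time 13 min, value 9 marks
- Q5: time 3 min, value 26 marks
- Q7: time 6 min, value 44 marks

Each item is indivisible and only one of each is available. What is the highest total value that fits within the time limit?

Check high-value combinations within 21 min:
- Q8+Q10+Q5: time 4+13+3=20, value 37+60+26=123
- Q8+Q3+Q5+Q7: time 4+3+3+6=16, value 37+7+26+44=114
- Q8+Q5+Q7: time 4+3+6=13, value 37+26+44=107
- Q10+Q7: time 13+6=19, value 60+44=104
Best: 123 marks.

123 marks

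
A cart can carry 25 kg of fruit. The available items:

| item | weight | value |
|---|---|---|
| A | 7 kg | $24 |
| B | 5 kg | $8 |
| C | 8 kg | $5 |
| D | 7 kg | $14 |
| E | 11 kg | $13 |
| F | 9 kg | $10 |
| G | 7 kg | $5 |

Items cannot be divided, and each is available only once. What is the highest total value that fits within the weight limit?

$51

Check high-value combinations within 25 kg:
- A+D+E: weight 7+7+11=25, value 24+14+13=51
- A+D+F: weight 7+7+9=23, value 24+14+10=48
- A+B+D: weight 7+5+7=19, value 24+8+14=46
- A+B+E: weight 7+5+11=23, value 24+8+13=45
Best: $51.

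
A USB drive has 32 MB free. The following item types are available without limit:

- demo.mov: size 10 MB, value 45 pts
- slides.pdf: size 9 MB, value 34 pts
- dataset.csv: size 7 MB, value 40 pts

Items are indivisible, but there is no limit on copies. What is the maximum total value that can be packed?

Best value-per-unit is dataset.csv at 40/7; filling with it alone gives 4×40 = 160.
Optimal mix: 1×demo.mov + 3×dataset.csv → size 31, value 165.

165 pts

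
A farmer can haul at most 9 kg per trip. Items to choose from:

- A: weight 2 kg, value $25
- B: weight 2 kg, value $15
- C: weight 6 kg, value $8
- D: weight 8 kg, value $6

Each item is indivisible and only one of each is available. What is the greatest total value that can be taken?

$40

Check high-value combinations within 9 kg:
- A+B: weight 2+2=4, value 25+15=40
- A+C: weight 2+6=8, value 25+8=33
- A: weight 2, value 25
Best: $40.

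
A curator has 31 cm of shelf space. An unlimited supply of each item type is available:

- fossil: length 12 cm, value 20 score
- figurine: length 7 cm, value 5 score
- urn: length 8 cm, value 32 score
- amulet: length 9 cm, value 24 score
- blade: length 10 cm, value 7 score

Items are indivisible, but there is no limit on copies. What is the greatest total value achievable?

Best value-per-unit is urn at 32/8; filling with it alone gives 3×32 = 96.
Optimal mix: 1×figurine + 3×urn → length 31, value 101.

101 score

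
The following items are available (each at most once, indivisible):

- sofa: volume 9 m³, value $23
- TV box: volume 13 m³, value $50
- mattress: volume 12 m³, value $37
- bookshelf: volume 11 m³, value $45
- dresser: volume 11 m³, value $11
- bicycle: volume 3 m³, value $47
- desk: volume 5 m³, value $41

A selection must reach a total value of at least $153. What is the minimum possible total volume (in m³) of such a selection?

Subsets with value ≥ 153, sorted by total volume:
- sofa+bookshelf+bicycle+desk: volume 28, value 156
- sofa+TV box+bicycle+desk: volume 30, value 161
- mattress+bookshelf+bicycle+desk: volume 31, value 170
Minimum volume: 28 m³.

28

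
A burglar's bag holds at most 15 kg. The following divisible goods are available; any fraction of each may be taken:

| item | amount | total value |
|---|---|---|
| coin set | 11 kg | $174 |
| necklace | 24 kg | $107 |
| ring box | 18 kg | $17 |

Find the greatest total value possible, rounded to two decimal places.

191.83

Take in order of value per unit:
- coin set (174/11 per unit): all 11 → value 174, running total 174.00
- necklace (107/24 per unit): 4 of 24 → value 4×107/24 = 17.8333, running total 191.83
Total 191.83.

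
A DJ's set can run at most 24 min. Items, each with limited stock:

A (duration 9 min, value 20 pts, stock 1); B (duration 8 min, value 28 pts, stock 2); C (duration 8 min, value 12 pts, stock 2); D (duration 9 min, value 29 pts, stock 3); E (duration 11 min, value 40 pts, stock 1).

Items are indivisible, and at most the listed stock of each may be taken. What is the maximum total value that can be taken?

69 pts

Best selections within duration 24 and stock limits:
- 1×D + 1×E: duration 20, value 69
- 1×B + 1×E: duration 19, value 68
Best: 69 pts.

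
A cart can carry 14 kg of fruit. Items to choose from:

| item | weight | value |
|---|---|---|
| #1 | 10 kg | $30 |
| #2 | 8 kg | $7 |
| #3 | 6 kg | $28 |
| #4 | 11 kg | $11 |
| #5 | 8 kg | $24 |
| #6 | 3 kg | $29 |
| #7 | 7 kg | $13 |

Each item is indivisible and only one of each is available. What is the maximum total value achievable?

$59

Check high-value combinations within 14 kg:
- #1+#6: weight 10+3=13, value 30+29=59
- #3+#6: weight 6+3=9, value 28+29=57
- #5+#6: weight 8+3=11, value 24+29=53
- #3+#5: weight 6+8=14, value 28+24=52
- #6+#7: weight 3+7=10, value 29+13=42
Best: $59.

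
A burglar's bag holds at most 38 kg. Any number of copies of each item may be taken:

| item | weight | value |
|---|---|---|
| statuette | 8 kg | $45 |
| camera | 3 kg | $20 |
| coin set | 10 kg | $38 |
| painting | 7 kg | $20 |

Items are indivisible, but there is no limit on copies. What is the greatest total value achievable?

Best value-per-unit is camera at 20/3; filling with it alone gives 12×20 = 240.
Optimal mix: 1×statuette + 10×camera → weight 38, value 245.

$245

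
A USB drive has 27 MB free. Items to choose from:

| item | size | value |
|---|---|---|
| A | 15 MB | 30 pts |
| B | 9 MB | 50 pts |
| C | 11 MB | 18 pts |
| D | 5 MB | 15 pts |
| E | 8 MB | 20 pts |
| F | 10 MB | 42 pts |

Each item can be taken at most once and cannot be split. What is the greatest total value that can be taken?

112 pts

Check high-value combinations within 27 MB:
- B+E+F: size 9+8+10=27, value 50+20+42=112
- B+D+F: size 9+5+10=24, value 50+15+42=107
- B+F: size 9+10=19, value 50+42=92
Best: 112 pts.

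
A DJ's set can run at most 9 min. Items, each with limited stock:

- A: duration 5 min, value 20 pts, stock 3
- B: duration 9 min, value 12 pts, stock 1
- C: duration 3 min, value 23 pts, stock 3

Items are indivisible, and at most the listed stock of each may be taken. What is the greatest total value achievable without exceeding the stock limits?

69 pts

Best selections within duration 9 and stock limits:
- 3×C: duration 9, value 69
- 2×C: duration 6, value 46
- 1×A + 1×C: duration 8, value 43
- 1×C: duration 3, value 23
Best: 69 pts.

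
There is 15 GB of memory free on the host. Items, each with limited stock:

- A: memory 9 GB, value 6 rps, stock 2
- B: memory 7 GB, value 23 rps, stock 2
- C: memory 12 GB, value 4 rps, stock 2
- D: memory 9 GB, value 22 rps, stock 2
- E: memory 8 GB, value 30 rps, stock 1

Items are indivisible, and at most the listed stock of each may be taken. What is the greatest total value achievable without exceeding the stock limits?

Best selections within memory 15 and stock limits:
- 1×B + 1×E: memory 15, value 53
- 2×B: memory 14, value 46
- 1×E: memory 8, value 30
Best: 53 rps.

53 rps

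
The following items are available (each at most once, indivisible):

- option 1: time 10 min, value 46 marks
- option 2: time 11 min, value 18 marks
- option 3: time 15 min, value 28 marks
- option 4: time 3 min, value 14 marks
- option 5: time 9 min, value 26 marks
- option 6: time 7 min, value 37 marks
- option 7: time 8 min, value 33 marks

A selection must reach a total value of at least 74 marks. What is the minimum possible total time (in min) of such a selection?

17

Subsets with value ≥ 74, sorted by total time:
- option 1+option 6: time 17, value 83
- option 4+option 6+option 7: time 18, value 84
- option 1+option 7: time 18, value 79
- option 4+option 5+option 6: time 19, value 77
Minimum time: 17 min.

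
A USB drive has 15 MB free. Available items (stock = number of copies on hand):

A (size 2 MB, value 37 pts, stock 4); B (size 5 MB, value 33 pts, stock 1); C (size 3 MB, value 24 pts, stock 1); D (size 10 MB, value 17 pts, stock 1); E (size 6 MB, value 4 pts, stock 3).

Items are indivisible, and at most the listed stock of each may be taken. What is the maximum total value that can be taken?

181 pts

Best selections within size 15 and stock limits:
- 4×A + 1×B: size 13, value 181
- 4×A + 1×C: size 11, value 172
- 3×A + 1×B + 1×C: size 14, value 168
- 4×A + 1×E: size 14, value 152
Best: 181 pts.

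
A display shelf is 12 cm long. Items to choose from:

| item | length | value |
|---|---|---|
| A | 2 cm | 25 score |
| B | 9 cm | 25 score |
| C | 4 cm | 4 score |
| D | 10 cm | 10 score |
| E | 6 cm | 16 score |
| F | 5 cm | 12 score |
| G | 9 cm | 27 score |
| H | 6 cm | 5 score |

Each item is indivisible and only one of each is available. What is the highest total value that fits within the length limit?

52 score

Check high-value combinations within 12 cm:
- A+G: length 2+9=11, value 25+27=52
- A+B: length 2+9=11, value 25+25=50
- A+C+E: length 2+4+6=12, value 25+4+16=45
- A+E: length 2+6=8, value 25+16=41
Best: 52 score.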